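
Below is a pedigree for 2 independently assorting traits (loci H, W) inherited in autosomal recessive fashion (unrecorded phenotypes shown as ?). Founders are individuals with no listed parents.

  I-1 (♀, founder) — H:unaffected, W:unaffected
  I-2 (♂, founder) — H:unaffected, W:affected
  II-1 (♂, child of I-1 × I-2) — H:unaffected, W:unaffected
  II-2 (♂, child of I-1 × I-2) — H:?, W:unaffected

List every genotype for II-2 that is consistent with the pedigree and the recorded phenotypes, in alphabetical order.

II-2 ∈ {HH Ww, Hh Ww, hh Ww}

H/I-1 un ·: HH|Hh
H/I-2 un ·: HH|Hh
H/II-1 un I-1×I-2: HH|Hh
H/II-2 ? I-1×I-2: HH|Hh|hh
⇒ H over [I-1,I-2,II-1,II-2]: 15 consistent
W/I-1 un ·: WW|Ww
W/I-2 aff ·: ww
W/II-1 un I-1×I-2: Ww
W/II-2 un I-1×I-2: Ww
⇒ W over [I-1,I-2,II-1,II-2]: 2 consistent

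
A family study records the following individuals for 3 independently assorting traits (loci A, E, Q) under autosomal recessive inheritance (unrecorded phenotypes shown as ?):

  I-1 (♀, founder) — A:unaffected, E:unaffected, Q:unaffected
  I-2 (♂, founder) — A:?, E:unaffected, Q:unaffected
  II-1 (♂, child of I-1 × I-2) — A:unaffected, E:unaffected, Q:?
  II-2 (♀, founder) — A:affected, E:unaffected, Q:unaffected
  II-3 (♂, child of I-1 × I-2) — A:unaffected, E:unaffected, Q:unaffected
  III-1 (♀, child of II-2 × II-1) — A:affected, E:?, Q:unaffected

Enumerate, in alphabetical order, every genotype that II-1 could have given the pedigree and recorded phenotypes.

A/I-1 un ·: AA|Aa
A/I-2 ? ·: AA|Aa|aa
A/II-1 un I-1×I-2: Aa
A/II-2 aff ·: aa
A/II-3 un I-1×I-2: AA|Aa
A/III-1 aff II-2×II-1: aa
⇒ A over [I-1,I-2,II-1,II-2,II-3,III-1]: 8 consistent
E/I-1 un ·: EE|Ee
E/I-2 un ·: EE|Ee
E/II-1 un I-1×I-2: EE|Ee
E/II-2 un ·: EE|Ee
E/II-3 un I-1×I-2: EE|Ee
E/III-1 ? II-2×II-1: EE|Ee|ee
⇒ E over [I-1,I-2,II-1,II-2,II-3,III-1]: 51 consistent
Q/I-1 un ·: QQ|Qq
Q/I-2 un ·: QQ|Qq
Q/II-1 ? I-1×I-2: QQ|Qq|qq
Q/II-2 un ·: QQ|Qq
Q/II-3 un I-1×I-2: QQ|Qq
Q/III-1 un II-2×II-1: QQ|Qq
⇒ Q over [I-1,I-2,II-1,II-2,II-3,III-1]: 49 consistent

II-1 ∈ {Aa EE QQ, Aa EE Qq, Aa EE qq, Aa Ee QQ, Aa Ee Qq, Aa Ee qq}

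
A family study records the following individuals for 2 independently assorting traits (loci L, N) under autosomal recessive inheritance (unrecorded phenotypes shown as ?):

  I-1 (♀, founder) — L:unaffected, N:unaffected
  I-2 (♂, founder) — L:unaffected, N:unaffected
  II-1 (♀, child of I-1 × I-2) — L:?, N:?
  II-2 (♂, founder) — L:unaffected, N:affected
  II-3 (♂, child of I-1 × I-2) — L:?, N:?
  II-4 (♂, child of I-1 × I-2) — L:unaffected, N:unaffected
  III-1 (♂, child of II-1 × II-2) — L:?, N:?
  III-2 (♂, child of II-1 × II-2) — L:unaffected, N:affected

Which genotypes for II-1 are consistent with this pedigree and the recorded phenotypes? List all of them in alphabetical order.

L/I-1 un ·: LL|Ll
L/I-2 un ·: LL|Ll
L/II-1 ? I-1×I-2: LL|Ll|ll
L/II-2 un ·: LL|Ll
L/II-3 ? I-1×I-2: LL|Ll|ll
L/II-4 un I-1×I-2: LL|Ll
L/III-1 ? II-1×II-2: LL|Ll|ll
L/III-2 un II-1×II-2: LL|Ll
⇒ L over [I-1,I-2,II-1,II-2,II-3,II-4,III-1,III-2]: 233 consistent
N/I-1 un ·: NN|Nn
N/I-2 un ·: NN|Nn
N/II-1 ? I-1×I-2: Nn|nn
N/II-2 aff ·: nn
N/II-3 ? I-1×I-2: NN|Nn|nn
N/II-4 un I-1×I-2: NN|Nn
N/III-1 ? II-1×II-2: Nn|nn
N/III-2 aff II-1×II-2: nn
⇒ N over [I-1,I-2,II-1,II-2,II-3,II-4,III-1,III-2]: 34 consistent

II-1 ∈ {LL Nn, LL nn, Ll Nn, Ll nn, ll Nn, ll nn}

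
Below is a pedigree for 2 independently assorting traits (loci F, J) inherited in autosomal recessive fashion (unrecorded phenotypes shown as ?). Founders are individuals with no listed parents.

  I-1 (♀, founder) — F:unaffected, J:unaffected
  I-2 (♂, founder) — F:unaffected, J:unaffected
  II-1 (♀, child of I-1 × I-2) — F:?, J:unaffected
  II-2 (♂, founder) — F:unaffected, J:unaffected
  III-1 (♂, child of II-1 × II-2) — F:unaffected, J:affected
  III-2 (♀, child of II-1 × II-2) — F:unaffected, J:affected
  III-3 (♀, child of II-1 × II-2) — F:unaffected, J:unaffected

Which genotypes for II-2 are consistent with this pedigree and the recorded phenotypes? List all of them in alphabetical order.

F/I-1 un ·: FF|Ff
F/I-2 un ·: FF|Ff
F/II-1 ? I-1×I-2: FF|Ff|ff
F/II-2 un ·: FF|Ff
F/III-1 un II-1×II-2: FF|Ff
F/III-2 un II-1×II-2: FF|Ff
F/III-3 un II-1×II-2: FF|Ff
⇒ F over [I-1,I-2,II-1,II-2,III-1,III-2,III-3]: 86 consistent
J/I-1 un ·: JJ|Jj
J/I-2 un ·: JJ|Jj
J/II-1 un I-1×I-2: Jj
J/II-2 un ·: Jj
J/III-1 aff II-1×II-2: jj
J/III-2 aff II-1×II-2: jj
J/III-3 un II-1×II-2: JJ|Jj
⇒ J over [I-1,I-2,II-1,II-2,III-1,III-2,III-3]: 6 consistent

II-2 ∈ {FF Jj, Ff Jj}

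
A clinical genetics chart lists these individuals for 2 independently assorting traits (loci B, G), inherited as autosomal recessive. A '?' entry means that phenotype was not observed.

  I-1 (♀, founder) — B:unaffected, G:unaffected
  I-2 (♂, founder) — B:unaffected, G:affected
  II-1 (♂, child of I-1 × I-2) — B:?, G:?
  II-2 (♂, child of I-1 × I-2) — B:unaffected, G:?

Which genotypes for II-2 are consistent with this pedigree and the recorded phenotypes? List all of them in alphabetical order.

B/I-1 un ·: BB|Bb
B/I-2 un ·: BB|Bb
B/II-1 ? I-1×I-2: BB|Bb|bb
B/II-2 un I-1×I-2: BB|Bb
⇒ B over [I-1,I-2,II-1,II-2]: 15 consistent
G/I-1 un ·: GG|Gg
G/I-2 aff ·: gg
G/II-1 ? I-1×I-2: Gg|gg
G/II-2 ? I-1×I-2: Gg|gg
⇒ G over [I-1,I-2,II-1,II-2]: 5 consistent

II-2 ∈ {BB Gg, BB gg, Bb Gg, Bb gg}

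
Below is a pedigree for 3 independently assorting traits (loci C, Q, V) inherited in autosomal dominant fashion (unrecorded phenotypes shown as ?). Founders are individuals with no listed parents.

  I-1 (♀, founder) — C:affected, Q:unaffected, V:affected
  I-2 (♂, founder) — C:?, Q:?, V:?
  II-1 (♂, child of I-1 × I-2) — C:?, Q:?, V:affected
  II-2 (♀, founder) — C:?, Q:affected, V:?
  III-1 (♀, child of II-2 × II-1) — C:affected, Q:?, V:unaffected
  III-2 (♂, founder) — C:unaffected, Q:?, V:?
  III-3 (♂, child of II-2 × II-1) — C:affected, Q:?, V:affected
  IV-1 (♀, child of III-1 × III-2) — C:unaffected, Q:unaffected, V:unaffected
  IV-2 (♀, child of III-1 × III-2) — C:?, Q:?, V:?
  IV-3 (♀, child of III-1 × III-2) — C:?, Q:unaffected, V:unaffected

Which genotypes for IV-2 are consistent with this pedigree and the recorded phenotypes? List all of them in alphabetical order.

IV-2 ∈ {Cc QQ Vv, Cc QQ vv, Cc Qq Vv, Cc Qq vv, Cc qq Vv, Cc qq vv, cc QQ Vv, cc QQ vv, cc Qq Vv, cc Qq vv, cc qq Vv, cc qq vv}

C/I-1 aff ·: Cc|CC
C/I-2 ? ·: cc|Cc|CC
C/II-1 ? I-1×I-2: cc|Cc|CC
C/II-2 ? ·: cc|Cc|CC
C/III-1 aff II-2×II-1: Cc
C/III-2 un ·: cc
C/III-3 aff II-2×II-1: Cc|CC
C/IV-1 un III-1×III-2: cc
C/IV-2 ? III-1×III-2: cc|Cc
C/IV-3 ? III-1×III-2: cc|Cc
⇒ C over [I-1,I-2,II-1,II-2,III-1,III-2,III-3,IV-1,IV-2,IV-3]: 164 consistent
Q/I-1 un ·: qq
Q/I-2 ? ·: qq|Qq|QQ
Q/II-1 ? I-1×I-2: qq|Qq
Q/II-2 aff ·: Qq|QQ
Q/III-1 ? II-2×II-1: qq|Qq
Q/III-2 ? ·: qq|Qq
Q/III-3 ? II-2×II-1: qq|Qq|QQ
Q/IV-1 un III-1×III-2: qq
Q/IV-2 ? III-1×III-2: qq|Qq|QQ
Q/IV-3 un III-1×III-2: qq
⇒ Q over [I-1,I-2,II-1,II-2,III-1,III-2,III-3,IV-1,IV-2,IV-3]: 110 consistent
V/I-1 aff ·: Vv|VV
V/I-2 ? ·: vv|Vv|VV
V/II-1 aff I-1×I-2: Vv
V/II-2 ? ·: vv|Vv
V/III-1 un II-2×II-1: vv
V/III-2 ? ·: vv|Vv
V/III-3 aff II-2×II-1: Vv|VV
V/IV-1 un III-1×III-2: vv
V/IV-2 ? III-1×III-2: vv|Vv
V/IV-3 un III-1×III-2: vv
⇒ V over [I-1,I-2,II-1,II-2,III-1,III-2,III-3,IV-1,IV-2,IV-3]: 45 consistent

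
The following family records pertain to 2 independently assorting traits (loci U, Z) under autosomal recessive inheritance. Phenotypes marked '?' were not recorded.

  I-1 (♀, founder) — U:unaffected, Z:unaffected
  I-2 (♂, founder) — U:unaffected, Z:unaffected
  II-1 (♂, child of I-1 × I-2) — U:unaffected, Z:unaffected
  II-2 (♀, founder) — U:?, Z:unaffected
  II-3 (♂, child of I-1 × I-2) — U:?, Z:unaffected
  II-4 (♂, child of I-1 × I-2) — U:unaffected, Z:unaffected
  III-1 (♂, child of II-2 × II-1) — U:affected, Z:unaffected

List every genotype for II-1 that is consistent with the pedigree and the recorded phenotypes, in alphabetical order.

U/I-1 un ·: UU|Uu
U/I-2 un ·: UU|Uu
U/II-1 un I-1×I-2: Uu
U/II-2 ? ·: Uu|uu
U/II-3 ? I-1×I-2: UU|Uu|uu
U/II-4 un I-1×I-2: UU|Uu
U/III-1 aff II-2×II-1: uu
⇒ U over [I-1,I-2,II-1,II-2,II-3,II-4,III-1]: 28 consistent
Z/I-1 un ·: ZZ|Zz
Z/I-2 un ·: ZZ|Zz
Z/II-1 un I-1×I-2: ZZ|Zz
Z/II-2 un ·: ZZ|Zz
Z/II-3 un I-1×I-2: ZZ|Zz
Z/II-4 un I-1×I-2: ZZ|Zz
Z/III-1 un II-2×II-1: ZZ|Zz
⇒ Z over [I-1,I-2,II-1,II-2,II-3,II-4,III-1]: 87 consistent

II-1 ∈ {Uu ZZ, Uu Zz}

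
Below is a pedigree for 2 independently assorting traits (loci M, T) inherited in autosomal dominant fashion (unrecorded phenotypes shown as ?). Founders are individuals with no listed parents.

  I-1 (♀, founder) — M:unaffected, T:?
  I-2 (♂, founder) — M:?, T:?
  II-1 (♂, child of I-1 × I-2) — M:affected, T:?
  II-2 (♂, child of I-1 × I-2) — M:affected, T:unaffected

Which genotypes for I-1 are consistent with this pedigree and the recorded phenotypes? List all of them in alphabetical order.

I-1 ∈ {mm Tt, mm tt}

M/I-1 un ·: mm
M/I-2 ? ·: Mm|MM
M/II-1 aff I-1×I-2: Mm
M/II-2 aff I-1×I-2: Mm
⇒ M over [I-1,I-2,II-1,II-2]: 2 consistent
T/I-1 ? ·: tt|Tt
T/I-2 ? ·: tt|Tt
T/II-1 ? I-1×I-2: tt|Tt|TT
T/II-2 un I-1×I-2: tt
⇒ T over [I-1,I-2,II-1,II-2]: 8 consistent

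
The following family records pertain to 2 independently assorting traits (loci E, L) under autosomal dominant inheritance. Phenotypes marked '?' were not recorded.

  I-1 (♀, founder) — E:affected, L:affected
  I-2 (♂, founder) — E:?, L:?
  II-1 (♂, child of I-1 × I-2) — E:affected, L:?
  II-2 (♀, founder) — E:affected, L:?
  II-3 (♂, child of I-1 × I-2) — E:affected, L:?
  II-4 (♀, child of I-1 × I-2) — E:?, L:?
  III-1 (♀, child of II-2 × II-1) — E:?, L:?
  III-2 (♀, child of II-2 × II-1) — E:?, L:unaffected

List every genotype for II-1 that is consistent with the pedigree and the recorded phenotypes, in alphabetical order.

II-1 ∈ {EE Ll, EE ll, Ee Ll, Ee ll}

E/I-1 aff ·: Ee|EE
E/I-2 ? ·: ee|Ee|EE
E/II-1 aff I-1×I-2: Ee|EE
E/II-2 aff ·: Ee|EE
E/II-3 aff I-1×I-2: Ee|EE
E/II-4 ? I-1×I-2: ee|Ee|EE
E/III-1 ? II-2×II-1: ee|Ee|EE
E/III-2 ? II-2×II-1: ee|Ee|EE
⇒ E over [I-1,I-2,II-1,II-2,II-3,II-4,III-1,III-2]: 296 consistent
L/I-1 aff ·: Ll|LL
L/I-2 ? ·: ll|Ll|LL
L/II-1 ? I-1×I-2: ll|Ll
L/II-2 ? ·: ll|Ll
L/II-3 ? I-1×I-2: ll|Ll|LL
L/II-4 ? I-1×I-2: ll|Ll|LL
L/III-1 ? II-2×II-1: ll|Ll|LL
L/III-2 un II-2×II-1: ll
⇒ L over [I-1,I-2,II-1,II-2,II-3,II-4,III-1,III-2]: 149 consistent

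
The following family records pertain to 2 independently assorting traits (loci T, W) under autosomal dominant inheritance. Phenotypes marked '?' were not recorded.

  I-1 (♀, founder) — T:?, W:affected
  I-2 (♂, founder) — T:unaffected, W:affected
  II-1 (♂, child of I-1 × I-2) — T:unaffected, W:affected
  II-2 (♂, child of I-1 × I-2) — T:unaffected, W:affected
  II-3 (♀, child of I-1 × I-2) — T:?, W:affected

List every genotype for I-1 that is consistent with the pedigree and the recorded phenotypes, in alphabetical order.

T/I-1 ? ·: tt|Tt
T/I-2 un ·: tt
T/II-1 un I-1×I-2: tt
T/II-2 un I-1×I-2: tt
T/II-3 ? I-1×I-2: tt|Tt
⇒ T over [I-1,I-2,II-1,II-2,II-3]: 3 consistent
W/I-1 aff ·: Ww|WW
W/I-2 aff ·: Ww|WW
W/II-1 aff I-1×I-2: Ww|WW
W/II-2 aff I-1×I-2: Ww|WW
W/II-3 aff I-1×I-2: Ww|WW
⇒ W over [I-1,I-2,II-1,II-2,II-3]: 25 consistent

I-1 ∈ {Tt WW, Tt Ww, tt WW, tt Ww}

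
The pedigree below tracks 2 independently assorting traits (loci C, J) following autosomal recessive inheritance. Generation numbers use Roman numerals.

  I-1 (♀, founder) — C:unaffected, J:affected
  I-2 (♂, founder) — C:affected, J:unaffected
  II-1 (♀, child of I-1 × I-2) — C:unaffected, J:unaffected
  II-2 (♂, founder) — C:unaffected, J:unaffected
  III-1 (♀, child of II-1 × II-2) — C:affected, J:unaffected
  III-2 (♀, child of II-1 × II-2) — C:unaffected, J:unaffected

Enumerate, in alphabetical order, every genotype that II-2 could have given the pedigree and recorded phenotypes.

C/I-1 un ·: CC|Cc
C/I-2 aff ·: cc
C/II-1 un I-1×I-2: Cc
C/II-2 un ·: Cc
C/III-1 aff II-1×II-2: cc
C/III-2 un II-1×II-2: CC|Cc
⇒ C over [I-1,I-2,II-1,II-2,III-1,III-2]: 4 consistent
J/I-1 aff ·: jj
J/I-2 un ·: JJ|Jj
J/II-1 un I-1×I-2: Jj
J/II-2 un ·: JJ|Jj
J/III-1 un II-1×II-2: JJ|Jj
J/III-2 un II-1×II-2: JJ|Jj
⇒ J over [I-1,I-2,II-1,II-2,III-1,III-2]: 16 consistent

II-2 ∈ {Cc JJ, Cc Jj}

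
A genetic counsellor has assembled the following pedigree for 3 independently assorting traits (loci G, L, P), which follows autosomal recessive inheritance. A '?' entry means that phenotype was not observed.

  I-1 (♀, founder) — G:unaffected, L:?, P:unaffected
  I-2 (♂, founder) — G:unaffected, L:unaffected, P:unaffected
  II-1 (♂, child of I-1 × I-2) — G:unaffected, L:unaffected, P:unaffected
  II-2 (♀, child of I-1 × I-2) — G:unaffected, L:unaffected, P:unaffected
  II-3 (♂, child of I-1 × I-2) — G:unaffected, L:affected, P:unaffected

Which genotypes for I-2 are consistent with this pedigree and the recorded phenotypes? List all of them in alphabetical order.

G/I-1 un ·: GG|Gg
G/I-2 un ·: GG|Gg
G/II-1 un I-1×I-2: GG|Gg
G/II-2 un I-1×I-2: GG|Gg
G/II-3 un I-1×I-2: GG|Gg
⇒ G over [I-1,I-2,II-1,II-2,II-3]: 25 consistent
L/I-1 ? ·: Ll|ll
L/I-2 un ·: Ll
L/II-1 un I-1×I-2: LL|Ll
L/II-2 un I-1×I-2: LL|Ll
L/II-3 aff I-1×I-2: ll
⇒ L over [I-1,I-2,II-1,II-2,II-3]: 5 consistent
P/I-1 un ·: PP|Pp
P/I-2 un ·: PP|Pp
P/II-1 un I-1×I-2: PP|Pp
P/II-2 un I-1×I-2: PP|Pp
P/II-3 un I-1×I-2: PP|Pp
⇒ P over [I-1,I-2,II-1,II-2,II-3]: 25 consistent

I-2 ∈ {GG Ll PP, GG Ll Pp, Gg Ll PP, Gg Ll Pp}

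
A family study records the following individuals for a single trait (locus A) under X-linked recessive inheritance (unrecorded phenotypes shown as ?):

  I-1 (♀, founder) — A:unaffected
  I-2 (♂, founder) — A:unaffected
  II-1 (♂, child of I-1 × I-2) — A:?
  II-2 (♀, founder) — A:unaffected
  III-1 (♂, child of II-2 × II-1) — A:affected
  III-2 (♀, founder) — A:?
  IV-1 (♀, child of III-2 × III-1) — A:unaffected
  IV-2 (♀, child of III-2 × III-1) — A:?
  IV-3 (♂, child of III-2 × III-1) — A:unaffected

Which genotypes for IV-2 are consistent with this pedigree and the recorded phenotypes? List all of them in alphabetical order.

IV-2 ∈ {X^AX^a, X^aX^a}

A/I-1 un ·: X^AX^A|X^AX^a
A/I-2 un ·: X^AY
A/II-1 ? I-1×I-2: X^AY|X^aY
A/II-2 un ·: X^AX^a
A/III-1 aff II-2×II-1: X^aY
A/III-2 ? ·: X^AX^A|X^AX^a
A/IV-1 un III-2×III-1: X^AX^a
A/IV-2 ? III-2×III-1: X^AX^a|X^aX^a
A/IV-3 un III-2×III-1: X^AY
⇒ A over [I-1,I-2,II-1,II-2,III-1,III-2,IV-1,IV-2,IV-3]: 9 consistent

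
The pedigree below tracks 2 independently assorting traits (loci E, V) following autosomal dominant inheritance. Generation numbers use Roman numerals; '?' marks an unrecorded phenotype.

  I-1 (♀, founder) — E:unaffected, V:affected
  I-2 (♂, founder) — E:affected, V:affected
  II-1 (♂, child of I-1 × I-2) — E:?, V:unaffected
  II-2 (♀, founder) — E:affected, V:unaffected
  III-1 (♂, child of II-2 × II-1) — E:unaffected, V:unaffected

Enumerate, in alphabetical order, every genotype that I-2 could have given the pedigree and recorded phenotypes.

E/I-1 un ·: ee
E/I-2 aff ·: Ee|EE
E/II-1 ? I-1×I-2: ee|Ee
E/II-2 aff ·: Ee
E/III-1 un II-2×II-1: ee
⇒ E over [I-1,I-2,II-1,II-2,III-1]: 3 consistent
V/I-1 aff ·: Vv
V/I-2 aff ·: Vv
V/II-1 un I-1×I-2: vv
V/II-2 un ·: vv
V/III-1 un II-2×II-1: vv
⇒ V over [I-1,I-2,II-1,II-2,III-1]: 1 consistent

I-2 ∈ {EE Vv, Ee Vv}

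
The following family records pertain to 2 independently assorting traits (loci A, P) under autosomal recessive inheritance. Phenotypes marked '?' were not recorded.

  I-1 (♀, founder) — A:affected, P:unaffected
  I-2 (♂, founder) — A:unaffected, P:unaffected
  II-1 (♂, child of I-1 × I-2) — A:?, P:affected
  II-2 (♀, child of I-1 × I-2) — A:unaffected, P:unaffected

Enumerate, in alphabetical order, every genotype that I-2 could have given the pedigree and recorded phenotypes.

A/I-1 aff ·: aa
A/I-2 un ·: AA|Aa
A/II-1 ? I-1×I-2: Aa|aa
A/II-2 un I-1×I-2: Aa
⇒ A over [I-1,I-2,II-1,II-2]: 3 consistent
P/I-1 un ·: Pp
P/I-2 un ·: Pp
P/II-1 aff I-1×I-2: pp
P/II-2 un I-1×I-2: PP|Pp
⇒ P over [I-1,I-2,II-1,II-2]: 2 consistent

I-2 ∈ {AA Pp, Aa Pp}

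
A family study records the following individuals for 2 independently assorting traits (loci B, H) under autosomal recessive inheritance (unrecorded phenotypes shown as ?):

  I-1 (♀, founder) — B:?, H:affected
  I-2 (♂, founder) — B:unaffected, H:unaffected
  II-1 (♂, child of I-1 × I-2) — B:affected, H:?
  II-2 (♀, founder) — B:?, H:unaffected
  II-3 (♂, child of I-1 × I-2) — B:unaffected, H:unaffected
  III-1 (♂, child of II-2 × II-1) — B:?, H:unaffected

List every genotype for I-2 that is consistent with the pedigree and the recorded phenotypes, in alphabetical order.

B/I-1 ? ·: Bb|bb
B/I-2 un ·: Bb
B/II-1 aff I-1×I-2: bb
B/II-2 ? ·: BB|Bb|bb
B/II-3 un I-1×I-2: BB|Bb
B/III-1 ? II-2×II-1: Bb|bb
⇒ B over [I-1,I-2,II-1,II-2,II-3,III-1]: 12 consistent
H/I-1 aff ·: hh
H/I-2 un ·: HH|Hh
H/II-1 ? I-1×I-2: Hh|hh
H/II-2 un ·: HH|Hh
H/II-3 un I-1×I-2: Hh
H/III-1 un II-2×II-1: HH|Hh
⇒ H over [I-1,I-2,II-1,II-2,II-3,III-1]: 10 consistent

I-2 ∈ {Bb HH, Bb Hh}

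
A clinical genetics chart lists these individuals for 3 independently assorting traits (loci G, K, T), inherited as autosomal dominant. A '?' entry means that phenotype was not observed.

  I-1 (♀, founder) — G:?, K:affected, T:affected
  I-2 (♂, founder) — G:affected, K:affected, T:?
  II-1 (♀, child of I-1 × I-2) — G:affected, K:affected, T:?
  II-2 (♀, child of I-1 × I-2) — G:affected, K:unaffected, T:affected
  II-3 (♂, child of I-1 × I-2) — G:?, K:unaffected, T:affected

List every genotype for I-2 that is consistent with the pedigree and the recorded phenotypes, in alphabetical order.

I-2 ∈ {GG Kk TT, GG Kk Tt, GG Kk tt, Gg Kk TT, Gg Kk Tt, Gg Kk tt}

G/I-1 ? ·: gg|Gg|GG
G/I-2 aff ·: Gg|GG
G/II-1 aff I-1×I-2: Gg|GG
G/II-2 aff I-1×I-2: Gg|GG
G/II-3 ? I-1×I-2: gg|Gg|GG
⇒ G over [I-1,I-2,II-1,II-2,II-3]: 32 consistent
K/I-1 aff ·: Kk
K/I-2 aff ·: Kk
K/II-1 aff I-1×I-2: Kk|KK
K/II-2 un I-1×I-2: kk
K/II-3 un I-1×I-2: kk
⇒ K over [I-1,I-2,II-1,II-2,II-3]: 2 consistent
T/I-1 aff ·: Tt|TT
T/I-2 ? ·: tt|Tt|TT
T/II-1 ? I-1×I-2: tt|Tt|TT
T/II-2 aff I-1×I-2: Tt|TT
T/II-3 aff I-1×I-2: Tt|TT
⇒ T over [I-1,I-2,II-1,II-2,II-3]: 32 consistent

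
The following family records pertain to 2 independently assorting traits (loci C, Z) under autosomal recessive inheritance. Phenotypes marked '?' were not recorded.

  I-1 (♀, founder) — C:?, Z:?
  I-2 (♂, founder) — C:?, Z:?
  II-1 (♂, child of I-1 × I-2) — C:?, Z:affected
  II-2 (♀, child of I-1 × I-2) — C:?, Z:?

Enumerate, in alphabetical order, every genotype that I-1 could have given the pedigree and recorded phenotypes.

I-1 ∈ {CC Zz, CC zz, Cc Zz, Cc zz, cc Zz, cc zz}

C/I-1 ? ·: CC|Cc|cc
C/I-2 ? ·: CC|Cc|cc
C/II-1 ? I-1×I-2: CC|Cc|cc
C/II-2 ? I-1×I-2: CC|Cc|cc
⇒ C over [I-1,I-2,II-1,II-2]: 29 consistent
Z/I-1 ? ·: Zz|zz
Z/I-2 ? ·: Zz|zz
Z/II-1 aff I-1×I-2: zz
Z/II-2 ? I-1×I-2: ZZ|Zz|zz
⇒ Z over [I-1,I-2,II-1,II-2]: 8 consistent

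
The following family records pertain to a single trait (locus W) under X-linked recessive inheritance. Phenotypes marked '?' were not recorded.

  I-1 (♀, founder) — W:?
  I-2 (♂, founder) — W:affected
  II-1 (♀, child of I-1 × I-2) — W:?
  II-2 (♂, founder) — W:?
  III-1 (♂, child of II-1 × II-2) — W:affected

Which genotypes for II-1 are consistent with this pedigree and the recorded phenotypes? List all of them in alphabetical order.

II-1 ∈ {X^WX^w, X^wX^w}

W/I-1 ? ·: X^WX^W|X^WX^w|X^wX^w
W/I-2 aff ·: X^wY
W/II-1 ? I-1×I-2: X^WX^w|X^wX^w
W/II-2 ? ·: X^WY|X^wY
W/III-1 aff II-1×II-2: X^wY
⇒ W over [I-1,I-2,II-1,II-2,III-1]: 8 consistent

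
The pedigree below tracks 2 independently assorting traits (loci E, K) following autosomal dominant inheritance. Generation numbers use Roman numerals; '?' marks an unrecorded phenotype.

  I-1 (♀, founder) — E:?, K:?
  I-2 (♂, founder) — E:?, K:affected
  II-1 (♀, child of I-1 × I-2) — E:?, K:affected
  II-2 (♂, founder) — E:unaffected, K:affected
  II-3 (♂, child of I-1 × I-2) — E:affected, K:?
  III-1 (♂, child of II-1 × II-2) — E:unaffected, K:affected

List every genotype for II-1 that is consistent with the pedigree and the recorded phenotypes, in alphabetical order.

II-1 ∈ {Ee KK, Ee Kk, ee KK, ee Kk}

E/I-1 ? ·: ee|Ee|EE
E/I-2 ? ·: ee|Ee|EE
E/II-1 ? I-1×I-2: ee|Ee
E/II-2 un ·: ee
E/II-3 aff I-1×I-2: Ee|EE
E/III-1 un II-1×II-2: ee
⇒ E over [I-1,I-2,II-1,II-2,II-3,III-1]: 14 consistent
K/I-1 ? ·: kk|Kk|KK
K/I-2 aff ·: Kk|KK
K/II-1 aff I-1×I-2: Kk|KK
K/II-2 aff ·: Kk|KK
K/II-3 ? I-1×I-2: kk|Kk|KK
K/III-1 aff II-1×II-2: Kk|KK
⇒ K over [I-1,I-2,II-1,II-2,II-3,III-1]: 64 consistent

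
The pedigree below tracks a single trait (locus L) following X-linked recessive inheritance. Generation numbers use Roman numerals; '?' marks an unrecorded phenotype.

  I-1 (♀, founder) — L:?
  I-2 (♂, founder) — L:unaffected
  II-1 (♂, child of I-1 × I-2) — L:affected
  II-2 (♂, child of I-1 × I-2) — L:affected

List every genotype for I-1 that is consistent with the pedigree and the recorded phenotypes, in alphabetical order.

I-1 ∈ {X^LX^l, X^lX^l}

L/I-1 ? ·: X^LX^l|X^lX^l
L/I-2 un ·: X^LY
L/II-1 aff I-1×I-2: X^lY
L/II-2 aff I-1×I-2: X^lY
⇒ L over [I-1,I-2,II-1,II-2]: 2 consistent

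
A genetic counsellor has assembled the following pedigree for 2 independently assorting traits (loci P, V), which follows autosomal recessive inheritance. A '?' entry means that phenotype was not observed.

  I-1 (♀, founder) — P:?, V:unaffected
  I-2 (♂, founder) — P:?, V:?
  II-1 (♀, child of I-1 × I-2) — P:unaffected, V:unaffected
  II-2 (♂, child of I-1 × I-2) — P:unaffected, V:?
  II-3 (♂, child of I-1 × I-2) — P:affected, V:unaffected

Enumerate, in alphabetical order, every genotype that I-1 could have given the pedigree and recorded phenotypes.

I-1 ∈ {Pp VV, Pp Vv, pp VV, pp Vv}

P/I-1 ? ·: Pp|pp
P/I-2 ? ·: Pp|pp
P/II-1 un I-1×I-2: PP|Pp
P/II-2 un I-1×I-2: PP|Pp
P/II-3 aff I-1×I-2: pp
⇒ P over [I-1,I-2,II-1,II-2,II-3]: 6 consistent
V/I-1 un ·: VV|Vv
V/I-2 ? ·: VV|Vv|vv
V/II-1 un I-1×I-2: VV|Vv
V/II-2 ? I-1×I-2: VV|Vv|vv
V/II-3 un I-1×I-2: VV|Vv
⇒ V over [I-1,I-2,II-1,II-2,II-3]: 32 consistent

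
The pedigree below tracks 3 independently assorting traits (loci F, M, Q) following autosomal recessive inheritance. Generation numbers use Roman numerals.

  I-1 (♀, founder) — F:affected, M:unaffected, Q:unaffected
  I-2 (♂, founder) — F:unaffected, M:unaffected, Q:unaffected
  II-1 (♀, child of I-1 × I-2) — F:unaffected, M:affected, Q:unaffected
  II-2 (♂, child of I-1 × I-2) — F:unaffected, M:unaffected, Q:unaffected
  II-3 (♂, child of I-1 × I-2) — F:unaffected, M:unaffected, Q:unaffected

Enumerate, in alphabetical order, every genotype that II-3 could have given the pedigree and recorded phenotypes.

II-3 ∈ {Ff MM QQ, Ff MM Qq, Ff Mm QQ, Ff Mm Qq}

F/I-1 aff ·: ff
F/I-2 un ·: FF|Ff
F/II-1 un I-1×I-2: Ff
F/II-2 un I-1×I-2: Ff
F/II-3 un I-1×I-2: Ff
⇒ F over [I-1,I-2,II-1,II-2,II-3]: 2 consistent
M/I-1 un ·: Mm
M/I-2 un ·: Mm
M/II-1 aff I-1×I-2: mm
M/II-2 un I-1×I-2: MM|Mm
M/II-3 un I-1×I-2: MM|Mm
⇒ M over [I-1,I-2,II-1,II-2,II-3]: 4 consistent
Q/I-1 un ·: QQ|Qq
Q/I-2 un ·: QQ|Qq
Q/II-1 un I-1×I-2: QQ|Qq
Q/II-2 un I-1×I-2: QQ|Qq
Q/II-3 un I-1×I-2: QQ|Qq
⇒ Q over [I-1,I-2,II-1,II-2,II-3]: 25 consistent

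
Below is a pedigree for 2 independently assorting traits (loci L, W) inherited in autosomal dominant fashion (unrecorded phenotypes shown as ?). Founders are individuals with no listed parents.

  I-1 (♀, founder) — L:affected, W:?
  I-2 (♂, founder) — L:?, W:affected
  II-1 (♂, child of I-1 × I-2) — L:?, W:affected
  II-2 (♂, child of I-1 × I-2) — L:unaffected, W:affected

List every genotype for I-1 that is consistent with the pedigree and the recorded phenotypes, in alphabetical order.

I-1 ∈ {Ll WW, Ll Ww, Ll ww}

L/I-1 aff ·: Ll
L/I-2 ? ·: ll|Ll
L/II-1 ? I-1×I-2: ll|Ll|LL
L/II-2 un I-1×I-2: ll
⇒ L over [I-1,I-2,II-1,II-2]: 5 consistent
W/I-1 ? ·: ww|Ww|WW
W/I-2 aff ·: Ww|WW
W/II-1 aff I-1×I-2: Ww|WW
W/II-2 aff I-1×I-2: Ww|WW
⇒ W over [I-1,I-2,II-1,II-2]: 15 consistent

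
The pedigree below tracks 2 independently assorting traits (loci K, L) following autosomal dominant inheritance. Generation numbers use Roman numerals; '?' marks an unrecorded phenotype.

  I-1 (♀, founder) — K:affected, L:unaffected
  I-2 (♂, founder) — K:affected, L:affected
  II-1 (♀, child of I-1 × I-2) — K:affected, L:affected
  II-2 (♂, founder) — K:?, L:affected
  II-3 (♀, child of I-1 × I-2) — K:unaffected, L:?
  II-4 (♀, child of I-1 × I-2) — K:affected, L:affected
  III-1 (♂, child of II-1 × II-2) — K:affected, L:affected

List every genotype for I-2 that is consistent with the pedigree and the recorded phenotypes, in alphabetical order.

I-2 ∈ {Kk LL, Kk Ll}

K/I-1 aff ·: Kk
K/I-2 aff ·: Kk
K/II-1 aff I-1×I-2: Kk|KK
K/II-2 ? ·: kk|Kk|KK
K/II-3 un I-1×I-2: kk
K/II-4 aff I-1×I-2: Kk|KK
K/III-1 aff II-1×II-2: Kk|KK
⇒ K over [I-1,I-2,II-1,II-2,II-3,II-4,III-1]: 18 consistent
L/I-1 un ·: ll
L/I-2 aff ·: Ll|LL
L/II-1 aff I-1×I-2: Ll
L/II-2 aff ·: Ll|LL
L/II-3 ? I-1×I-2: ll|Ll
L/II-4 aff I-1×I-2: Ll
L/III-1 aff II-1×II-2: Ll|LL
⇒ L over [I-1,I-2,II-1,II-2,II-3,II-4,III-1]: 12 consistent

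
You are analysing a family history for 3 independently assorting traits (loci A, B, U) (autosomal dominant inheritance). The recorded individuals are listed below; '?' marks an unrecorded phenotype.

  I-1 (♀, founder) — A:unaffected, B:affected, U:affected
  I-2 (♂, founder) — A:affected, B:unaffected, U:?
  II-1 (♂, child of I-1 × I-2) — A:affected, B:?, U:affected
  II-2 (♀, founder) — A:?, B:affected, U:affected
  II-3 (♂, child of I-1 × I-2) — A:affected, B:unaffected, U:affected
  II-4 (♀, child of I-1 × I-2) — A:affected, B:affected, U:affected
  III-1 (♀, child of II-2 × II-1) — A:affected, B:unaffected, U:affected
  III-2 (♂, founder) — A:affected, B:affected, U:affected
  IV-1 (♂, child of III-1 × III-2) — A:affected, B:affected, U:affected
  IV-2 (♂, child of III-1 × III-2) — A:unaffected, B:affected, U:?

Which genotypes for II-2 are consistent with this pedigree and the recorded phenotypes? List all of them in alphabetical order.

II-2 ∈ {AA Bb UU, AA Bb Uu, Aa Bb UU, Aa Bb Uu, aa Bb UU, aa Bb Uu}

A/I-1 un ·: aa
A/I-2 aff ·: Aa|AA
A/II-1 aff I-1×I-2: Aa
A/II-2 ? ·: aa|Aa|AA
A/II-3 aff I-1×I-2: Aa
A/II-4 aff I-1×I-2: Aa
A/III-1 aff II-2×II-1: Aa
A/III-2 aff ·: Aa
A/IV-1 aff III-1×III-2: Aa|AA
A/IV-2 un III-1×III-2: aa
⇒ A over [I-1,I-2,II-1,II-2,II-3,II-4,III-1,III-2,IV-1,IV-2]: 12 consistent
B/I-1 aff ·: Bb
B/I-2 un ·: bb
B/II-1 ? I-1×I-2: bb|Bb
B/II-2 aff ·: Bb
B/II-3 un I-1×I-2: bb
B/II-4 aff I-1×I-2: Bb
B/III-1 un II-2×II-1: bb
B/III-2 aff ·: Bb|BB
B/IV-1 aff III-1×III-2: Bb
B/IV-2 aff III-1×III-2: Bb
⇒ B over [I-1,I-2,II-1,II-2,II-3,II-4,III-1,III-2,IV-1,IV-2]: 4 consistent
U/I-1 aff ·: Uu|UU
U/I-2 ? ·: uu|Uu|UU
U/II-1 aff I-1×I-2: Uu|UU
U/II-2 aff ·: Uu|UU
U/II-3 aff I-1×I-2: Uu|UU
U/II-4 aff I-1×I-2: Uu|UU
U/III-1 aff II-2×II-1: Uu|UU
U/III-2 aff ·: Uu|UU
U/IV-1 aff III-1×III-2: Uu|UU
U/IV-2 ? III-1×III-2: uu|Uu|UU
⇒ U over [I-1,I-2,II-1,II-2,II-3,II-4,III-1,III-2,IV-1,IV-2]: 680 consistent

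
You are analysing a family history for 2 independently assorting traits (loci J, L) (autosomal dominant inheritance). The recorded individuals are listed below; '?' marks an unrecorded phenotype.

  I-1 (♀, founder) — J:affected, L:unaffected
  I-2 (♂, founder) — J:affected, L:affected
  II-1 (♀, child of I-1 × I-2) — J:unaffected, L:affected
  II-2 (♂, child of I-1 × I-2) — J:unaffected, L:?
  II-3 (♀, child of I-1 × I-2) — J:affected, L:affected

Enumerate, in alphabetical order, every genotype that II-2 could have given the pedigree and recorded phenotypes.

J/I-1 aff ·: Jj
J/I-2 aff ·: Jj
J/II-1 un I-1×I-2: jj
J/II-2 un I-1×I-2: jj
J/II-3 aff I-1×I-2: Jj|JJ
⇒ J over [I-1,I-2,II-1,II-2,II-3]: 2 consistent
L/I-1 un ·: ll
L/I-2 aff ·: Ll|LL
L/II-1 aff I-1×I-2: Ll
L/II-2 ? I-1×I-2: ll|Ll
L/II-3 aff I-1×I-2: Ll
⇒ L over [I-1,I-2,II-1,II-2,II-3]: 3 consistent

II-2 ∈ {jj Ll, jj ll}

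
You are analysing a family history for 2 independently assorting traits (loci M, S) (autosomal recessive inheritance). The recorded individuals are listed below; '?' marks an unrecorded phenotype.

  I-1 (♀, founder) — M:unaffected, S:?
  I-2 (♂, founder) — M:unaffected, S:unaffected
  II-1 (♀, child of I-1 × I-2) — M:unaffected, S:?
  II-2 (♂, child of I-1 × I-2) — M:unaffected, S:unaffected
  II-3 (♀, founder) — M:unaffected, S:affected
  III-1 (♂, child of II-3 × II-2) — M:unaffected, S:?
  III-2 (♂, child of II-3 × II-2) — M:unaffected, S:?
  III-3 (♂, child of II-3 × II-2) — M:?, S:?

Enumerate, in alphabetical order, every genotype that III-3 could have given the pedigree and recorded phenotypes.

III-3 ∈ {MM Ss, MM ss, Mm Ss, Mm ss, mm Ss, mm ss}

M/I-1 un ·: MM|Mm
M/I-2 un ·: MM|Mm
M/II-1 un I-1×I-2: MM|Mm
M/II-2 un I-1×I-2: MM|Mm
M/II-3 un ·: MM|Mm
M/III-1 un II-3×II-2: MM|Mm
M/III-2 un II-3×II-2: MM|Mm
M/III-3 ? II-3×II-2: MM|Mm|mm
⇒ M over [I-1,I-2,II-1,II-2,II-3,III-1,III-2,III-3]: 183 consistent
S/I-1 ? ·: SS|Ss|ss
S/I-2 un ·: SS|Ss
S/II-1 ? I-1×I-2: SS|Ss|ss
S/II-2 un I-1×I-2: SS|Ss
S/II-3 aff ·: ss
S/III-1 ? II-3×II-2: Ss|ss
S/III-2 ? II-3×II-2: Ss|ss
S/III-3 ? II-3×II-2: Ss|ss
⇒ S over [I-1,I-2,II-1,II-2,II-3,III-1,III-2,III-3]: 88 consistent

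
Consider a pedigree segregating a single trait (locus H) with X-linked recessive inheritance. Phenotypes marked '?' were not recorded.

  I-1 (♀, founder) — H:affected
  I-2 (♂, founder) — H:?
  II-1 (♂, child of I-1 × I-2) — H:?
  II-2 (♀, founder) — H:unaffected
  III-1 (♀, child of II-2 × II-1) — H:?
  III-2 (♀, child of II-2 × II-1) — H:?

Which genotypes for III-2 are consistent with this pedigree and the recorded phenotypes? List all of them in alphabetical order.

H/I-1 aff ·: X^hX^h
H/I-2 ? ·: X^HY|X^hY
H/II-1 ? I-1×I-2: X^hY
H/II-2 un ·: X^HX^H|X^HX^h
H/III-1 ? II-2×II-1: X^HX^h|X^hX^h
H/III-2 ? II-2×II-1: X^HX^h|X^hX^h
⇒ H over [I-1,I-2,II-1,II-2,III-1,III-2]: 10 consistent

III-2 ∈ {X^HX^h, X^hX^h}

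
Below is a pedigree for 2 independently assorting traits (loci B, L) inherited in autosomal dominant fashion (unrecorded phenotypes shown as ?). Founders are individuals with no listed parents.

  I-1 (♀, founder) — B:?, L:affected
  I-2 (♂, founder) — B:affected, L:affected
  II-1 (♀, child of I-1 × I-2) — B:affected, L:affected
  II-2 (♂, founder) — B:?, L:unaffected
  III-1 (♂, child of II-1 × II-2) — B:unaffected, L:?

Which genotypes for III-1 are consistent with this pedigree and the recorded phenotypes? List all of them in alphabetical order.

III-1 ∈ {bb Ll, bb ll}

B/I-1 ? ·: bb|Bb|BB
B/I-2 aff ·: Bb|BB
B/II-1 aff I-1×I-2: Bb
B/II-2 ? ·: bb|Bb
B/III-1 un II-1×II-2: bb
⇒ B over [I-1,I-2,II-1,II-2,III-1]: 10 consistent
L/I-1 aff ·: Ll|LL
L/I-2 aff ·: Ll|LL
L/II-1 aff I-1×I-2: Ll|LL
L/II-2 un ·: ll
L/III-1 ? II-1×II-2: ll|Ll
⇒ L over [I-1,I-2,II-1,II-2,III-1]: 10 consistent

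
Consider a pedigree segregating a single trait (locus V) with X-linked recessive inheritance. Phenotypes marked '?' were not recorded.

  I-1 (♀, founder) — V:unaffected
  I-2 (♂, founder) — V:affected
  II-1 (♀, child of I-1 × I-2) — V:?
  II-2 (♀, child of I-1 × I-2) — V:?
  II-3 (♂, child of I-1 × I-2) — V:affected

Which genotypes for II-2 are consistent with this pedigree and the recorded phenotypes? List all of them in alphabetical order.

V/I-1 un ·: X^VX^v
V/I-2 aff ·: X^vY
V/II-1 ? I-1×I-2: X^VX^v|X^vX^v
V/II-2 ? I-1×I-2: X^VX^v|X^vX^v
V/II-3 aff I-1×I-2: X^vY
⇒ V over [I-1,I-2,II-1,II-2,II-3]: 4 consistent

II-2 ∈ {X^VX^v, X^vX^v}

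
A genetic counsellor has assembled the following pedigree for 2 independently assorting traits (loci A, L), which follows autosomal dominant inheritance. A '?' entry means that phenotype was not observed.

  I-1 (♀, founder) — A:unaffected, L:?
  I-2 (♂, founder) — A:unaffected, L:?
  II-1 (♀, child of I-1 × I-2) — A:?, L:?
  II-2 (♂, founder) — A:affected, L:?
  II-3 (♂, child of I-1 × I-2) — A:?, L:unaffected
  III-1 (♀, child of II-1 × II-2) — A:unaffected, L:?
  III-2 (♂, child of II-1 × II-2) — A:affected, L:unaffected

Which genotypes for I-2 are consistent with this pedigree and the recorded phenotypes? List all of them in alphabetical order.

A/I-1 un ·: aa
A/I-2 un ·: aa
A/II-1 ? I-1×I-2: aa
A/II-2 aff ·: Aa
A/II-3 ? I-1×I-2: aa
A/III-1 un II-1×II-2: aa
A/III-2 aff II-1×II-2: Aa
⇒ A over [I-1,I-2,II-1,II-2,II-3,III-1,III-2]: 1 consistent
L/I-1 ? ·: ll|Ll
L/I-2 ? ·: ll|Ll
L/II-1 ? I-1×I-2: ll|Ll
L/II-2 ? ·: ll|Ll
L/II-3 un I-1×I-2: ll
L/III-1 ? II-1×II-2: ll|Ll|LL
L/III-2 un II-1×II-2: ll
⇒ L over [I-1,I-2,II-1,II-2,II-3,III-1,III-2]: 27 consistent

I-2 ∈ {aa Ll, aa ll}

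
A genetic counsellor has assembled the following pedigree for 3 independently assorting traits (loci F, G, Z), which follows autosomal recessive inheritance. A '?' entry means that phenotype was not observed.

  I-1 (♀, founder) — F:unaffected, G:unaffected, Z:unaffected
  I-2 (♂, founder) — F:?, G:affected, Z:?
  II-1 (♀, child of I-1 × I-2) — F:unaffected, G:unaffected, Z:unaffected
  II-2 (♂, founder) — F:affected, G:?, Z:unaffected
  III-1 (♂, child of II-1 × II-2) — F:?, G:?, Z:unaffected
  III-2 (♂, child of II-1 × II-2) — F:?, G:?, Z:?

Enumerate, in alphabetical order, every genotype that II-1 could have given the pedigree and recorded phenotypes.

F/I-1 un ·: FF|Ff
F/I-2 ? ·: FF|Ff|ff
F/II-1 un I-1×I-2: FF|Ff
F/II-2 aff ·: ff
F/III-1 ? II-1×II-2: Ff|ff
F/III-2 ? II-1×II-2: Ff|ff
⇒ F over [I-1,I-2,II-1,II-2,III-1,III-2]: 24 consistent
G/I-1 un ·: GG|Gg
G/I-2 aff ·: gg
G/II-1 un I-1×I-2: Gg
G/II-2 ? ·: GG|Gg|gg
G/III-1 ? II-1×II-2: GG|Gg|gg
G/III-2 ? II-1×II-2: GG|Gg|gg
⇒ G over [I-1,I-2,II-1,II-2,III-1,III-2]: 34 consistent
Z/I-1 un ·: ZZ|Zz
Z/I-2 ? ·: ZZ|Zz|zz
Z/II-1 un I-1×I-2: ZZ|Zz
Z/II-2 un ·: ZZ|Zz
Z/III-1 un II-1×II-2: ZZ|Zz
Z/III-2 ? II-1×II-2: ZZ|Zz|zz
⇒ Z over [I-1,I-2,II-1,II-2,III-1,III-2]: 70 consistent

II-1 ∈ {FF Gg ZZ, FF Gg Zz, Ff Gg ZZ, Ff Gg Zz}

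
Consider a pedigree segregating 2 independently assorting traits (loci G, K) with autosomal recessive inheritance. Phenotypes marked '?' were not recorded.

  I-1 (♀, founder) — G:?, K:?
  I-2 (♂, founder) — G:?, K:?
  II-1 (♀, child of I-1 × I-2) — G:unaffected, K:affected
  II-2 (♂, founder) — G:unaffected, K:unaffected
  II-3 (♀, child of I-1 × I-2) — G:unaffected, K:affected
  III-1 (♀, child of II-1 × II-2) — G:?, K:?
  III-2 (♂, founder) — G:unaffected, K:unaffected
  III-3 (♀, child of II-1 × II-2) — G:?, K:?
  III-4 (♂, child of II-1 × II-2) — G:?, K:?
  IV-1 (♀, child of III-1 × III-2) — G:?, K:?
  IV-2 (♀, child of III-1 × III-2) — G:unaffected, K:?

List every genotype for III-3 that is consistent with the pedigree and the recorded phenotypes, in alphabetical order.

G/I-1 ? ·: GG|Gg|gg
G/I-2 ? ·: GG|Gg|gg
G/II-1 un I-1×I-2: GG|Gg
G/II-2 un ·: GG|Gg
G/II-3 un I-1×I-2: GG|Gg
G/III-1 ? II-1×II-2: GG|Gg|gg
G/III-2 un ·: GG|Gg
G/III-3 ? II-1×II-2: GG|Gg|gg
G/III-4 ? II-1×II-2: GG|Gg|gg
G/IV-1 ? III-1×III-2: GG|Gg|gg
G/IV-2 un III-1×III-2: GG|Gg
⇒ G over [I-1,I-2,II-1,II-2,II-3,III-1,III-2,III-3,III-4,IV-1,IV-2]: 2675 consistent
K/I-1 ? ·: Kk|kk
K/I-2 ? ·: Kk|kk
K/II-1 aff I-1×I-2: kk
K/II-2 un ·: KK|Kk
K/II-3 aff I-1×I-2: kk
K/III-1 ? II-1×II-2: Kk|kk
K/III-2 un ·: KK|Kk
K/III-3 ? II-1×II-2: Kk|kk
K/III-4 ? II-1×II-2: Kk|kk
K/IV-1 ? III-1×III-2: KK|Kk|kk
K/IV-2 ? III-1×III-2: KK|Kk|kk
⇒ K over [I-1,I-2,II-1,II-2,II-3,III-1,III-2,III-3,III-4,IV-1,IV-2]: 340 consistent

III-3 ∈ {GG Kk, GG kk, Gg Kk, Gg kk, gg Kk, gg kk}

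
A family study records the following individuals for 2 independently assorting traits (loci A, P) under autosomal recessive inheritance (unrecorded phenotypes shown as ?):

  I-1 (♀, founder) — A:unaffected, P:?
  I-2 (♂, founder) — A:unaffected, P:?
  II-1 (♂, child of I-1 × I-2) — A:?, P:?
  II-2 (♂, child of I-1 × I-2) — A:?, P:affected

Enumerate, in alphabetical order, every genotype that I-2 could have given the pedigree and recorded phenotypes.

A/I-1 un ·: AA|Aa
A/I-2 un ·: AA|Aa
A/II-1 ? I-1×I-2: AA|Aa|aa
A/II-2 ? I-1×I-2: AA|Aa|aa
⇒ A over [I-1,I-2,II-1,II-2]: 18 consistent
P/I-1 ? ·: Pp|pp
P/I-2 ? ·: Pp|pp
P/II-1 ? I-1×I-2: PP|Pp|pp
P/II-2 aff I-1×I-2: pp
⇒ P over [I-1,I-2,II-1,II-2]: 8 consistent

I-2 ∈ {AA Pp, AA pp, Aa Pp, Aa pp}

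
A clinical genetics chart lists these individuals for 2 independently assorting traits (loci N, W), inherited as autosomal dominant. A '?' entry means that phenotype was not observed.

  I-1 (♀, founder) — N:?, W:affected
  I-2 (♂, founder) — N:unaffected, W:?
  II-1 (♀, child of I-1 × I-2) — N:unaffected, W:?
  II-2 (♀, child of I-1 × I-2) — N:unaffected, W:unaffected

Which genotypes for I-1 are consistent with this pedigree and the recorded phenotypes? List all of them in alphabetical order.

I-1 ∈ {Nn Ww, nn Ww}

N/I-1 ? ·: nn|Nn
N/I-2 un ·: nn
N/II-1 un I-1×I-2: nn
N/II-2 un I-1×I-2: nn
⇒ N over [I-1,I-2,II-1,II-2]: 2 consistent
W/I-1 aff ·: Ww
W/I-2 ? ·: ww|Ww
W/II-1 ? I-1×I-2: ww|Ww|WW
W/II-2 un I-1×I-2: ww
⇒ W over [I-1,I-2,II-1,II-2]: 5 consistent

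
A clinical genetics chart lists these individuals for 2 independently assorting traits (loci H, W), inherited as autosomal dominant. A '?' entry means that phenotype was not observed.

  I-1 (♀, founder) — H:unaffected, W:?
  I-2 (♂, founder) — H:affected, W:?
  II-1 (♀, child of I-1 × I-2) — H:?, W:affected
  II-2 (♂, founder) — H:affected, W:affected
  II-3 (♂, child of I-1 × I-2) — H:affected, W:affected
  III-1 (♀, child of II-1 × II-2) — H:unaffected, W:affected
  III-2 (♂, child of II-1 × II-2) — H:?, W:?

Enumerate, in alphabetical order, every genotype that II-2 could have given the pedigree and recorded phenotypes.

II-2 ∈ {Hh WW, Hh Ww}

H/I-1 un ·: hh
H/I-2 aff ·: Hh|HH
H/II-1 ? I-1×I-2: hh|Hh
H/II-2 aff ·: Hh
H/II-3 aff I-1×I-2: Hh
H/III-1 un II-1×II-2: hh
H/III-2 ? II-1×II-2: hh|Hh|HH
⇒ H over [I-1,I-2,II-1,II-2,II-3,III-1,III-2]: 8 consistent
W/I-1 ? ·: ww|Ww|WW
W/I-2 ? ·: ww|Ww|WW
W/II-1 aff I-1×I-2: Ww|WW
W/II-2 aff ·: Ww|WW
W/II-3 aff I-1×I-2: Ww|WW
W/III-1 aff II-1×II-2: Ww|WW
W/III-2 ? II-1×II-2: ww|Ww|WW
⇒ W over [I-1,I-2,II-1,II-2,II-3,III-1,III-2]: 135 consistent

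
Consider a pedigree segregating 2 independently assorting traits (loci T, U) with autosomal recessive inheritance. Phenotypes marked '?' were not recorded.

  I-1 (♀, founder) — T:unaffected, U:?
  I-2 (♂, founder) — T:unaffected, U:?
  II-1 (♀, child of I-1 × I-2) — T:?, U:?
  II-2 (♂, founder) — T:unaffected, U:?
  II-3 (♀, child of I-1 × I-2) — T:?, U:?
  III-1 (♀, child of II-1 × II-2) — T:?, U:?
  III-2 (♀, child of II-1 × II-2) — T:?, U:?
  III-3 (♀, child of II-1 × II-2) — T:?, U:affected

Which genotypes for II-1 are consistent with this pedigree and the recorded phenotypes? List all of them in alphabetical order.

II-1 ∈ {TT Uu, TT uu, Tt Uu, Tt uu, tt Uu, tt uu}

T/I-1 un ·: TT|Tt
T/I-2 un ·: TT|Tt
T/II-1 ? I-1×I-2: TT|Tt|tt
T/II-2 un ·: TT|Tt
T/II-3 ? I-1×I-2: TT|Tt|tt
T/III-1 ? II-1×II-2: TT|Tt|tt
T/III-2 ? II-1×II-2: TT|Tt|tt
T/III-3 ? II-1×II-2: TT|Tt|tt
⇒ T over [I-1,I-2,II-1,II-2,II-3,III-1,III-2,III-3]: 344 consistent
U/I-1 ? ·: UU|Uu|uu
U/I-2 ? ·: UU|Uu|uu
U/II-1 ? I-1×I-2: Uu|uu
U/II-2 ? ·: Uu|uu
U/II-3 ? I-1×I-2: UU|Uu|uu
U/III-1 ? II-1×II-2: UU|Uu|uu
U/III-2 ? II-1×II-2: UU|Uu|uu
U/III-3 aff II-1×II-2: uu
⇒ U over [I-1,I-2,II-1,II-2,II-3,III-1,III-2,III-3]: 209 consistent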